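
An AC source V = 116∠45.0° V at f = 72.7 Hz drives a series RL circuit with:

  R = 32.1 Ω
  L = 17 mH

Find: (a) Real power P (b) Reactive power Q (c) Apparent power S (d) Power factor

Step 1 — Angular frequency: ω = 2π·f = 2π·72.7 = 456.8 rad/s.
Step 2 — Component impedances:
  R: Z = R = 32.1 Ω
  L: Z = jωL = j·456.8·0.017 = 0 + j7.765 Ω
Step 3 — Series combination: Z_total = R + L = 32.1 + j7.765 Ω = 33.03∠13.6° Ω.
Step 4 — Source phasor: V = 116∠45.0° V = 82.02 + j82.02 V.
Step 5 — Current: I = V / Z = 2.998 + j1.83 A = 3.512∠31.4° A.
Step 6 — Complex power: S = V·I* = 396 + j95.8 VA.
Step 7 — Real power: P = Re(S) = 396 W.
Step 8 — Reactive power: Q = Im(S) = 95.8 VAR.
Step 9 — Apparent power: |S| = 407.4 VA.
Step 10 — Power factor: PF = P/|S| = 0.972 (lagging).

(a) P = 396 W  (b) Q = 95.8 VAR  (c) S = 407.4 VA  (d) PF = 0.972 (lagging)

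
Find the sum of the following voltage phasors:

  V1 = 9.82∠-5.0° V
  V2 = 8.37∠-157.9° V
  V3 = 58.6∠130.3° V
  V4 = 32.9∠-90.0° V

Step 1 — Convert each phasor to rectangular form:
  V1 = 9.82·(cos(-5.0°) + j·sin(-5.0°)) = 9.783 - j0.8559 V
  V2 = 8.37·(cos(-157.9°) + j·sin(-157.9°)) = -7.755 - j3.149 V
  V3 = 58.6·(cos(130.3°) + j·sin(130.3°)) = -37.9 + j44.69 V
  V4 = 32.9·(cos(-90.0°) + j·sin(-90.0°)) = 0 - j32.9 V
Step 2 — Sum components: V_total = -35.87 + j7.787 V.
Step 3 — Convert to polar: |V_total| = 36.71 V, ∠V_total = 167.8°.

V_total = 36.71∠167.8° V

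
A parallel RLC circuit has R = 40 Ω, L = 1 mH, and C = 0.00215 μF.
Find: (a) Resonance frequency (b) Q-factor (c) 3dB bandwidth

Step 1 — Resonance: ω₀ = 1/√(LC) = 1/√(0.001·2.15e-09) = 6.82e+05 rad/s.
Step 2 — f₀ = ω₀/(2π) = 1.085e+05 Hz.
Step 3 — Parallel Q: Q = R/(ω₀L) = 40/(6.82e+05·0.001) = 0.05865.
Step 4 — Bandwidth: Δω = ω₀/Q = 1.163e+07 rad/s; BW = Δω/(2π) = 1.851e+06 Hz.

(a) f₀ = 1.085e+05 Hz  (b) Q = 0.05865  (c) BW = 1.851e+06 Hz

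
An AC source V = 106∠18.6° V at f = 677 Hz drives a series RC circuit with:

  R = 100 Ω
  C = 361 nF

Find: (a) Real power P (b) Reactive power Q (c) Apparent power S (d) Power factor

Step 1 — Angular frequency: ω = 2π·f = 2π·677 = 4254 rad/s.
Step 2 — Component impedances:
  R: Z = R = 100 Ω
  C: Z = 1/(jωC) = -j/(ω·C) = 0 - j651.2 Ω
Step 3 — Series combination: Z_total = R + C = 100 - j651.2 Ω = 658.8∠-81.3° Ω.
Step 4 — Source phasor: V = 106∠18.6° V = 100.5 + j33.81 V.
Step 5 — Current: I = V / Z = -0.02758 + j0.1585 A = 0.1609∠99.9° A.
Step 6 — Complex power: S = V·I* = 2.588 - j16.86 VA.
Step 7 — Real power: P = Re(S) = 2.588 W.
Step 8 — Reactive power: Q = Im(S) = -16.86 VAR.
Step 9 — Apparent power: |S| = 17.05 VA.
Step 10 — Power factor: PF = P/|S| = 0.1518 (leading).

(a) P = 2.588 W  (b) Q = -16.86 VAR  (c) S = 17.05 VA  (d) PF = 0.1518 (leading)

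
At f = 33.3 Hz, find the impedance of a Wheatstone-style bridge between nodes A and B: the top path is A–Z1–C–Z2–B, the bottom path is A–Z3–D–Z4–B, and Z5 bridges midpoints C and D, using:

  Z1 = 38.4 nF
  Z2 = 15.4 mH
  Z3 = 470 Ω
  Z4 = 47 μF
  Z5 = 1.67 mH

Step 1 — Angular frequency: ω = 2π·f = 2π·33.3 = 209.2 rad/s.
Step 2 — Component impedances:
  Z1: Z = 1/(jωC) = -j/(ω·C) = 0 - j1.245e+05 Ω
  Z2: Z = jωL = j·209.2·0.0154 = 0 + j3.222 Ω
  Z3: Z = R = 470 Ω
  Z4: Z = 1/(jωC) = -j/(ω·C) = 0 - j101.7 Ω
  Z5: Z = jωL = j·209.2·0.00167 = 0 + j0.3494 Ω
Step 3 — Bridge requires nodal analysis (the Z5 bridge couples midpoints C and D, so the two paths cannot be reduced to a simple series/parallel combination). Setting node B to ground and injecting 1 A at node A, the 3-node admittance system at A, C, D solves to V_A = Z_AB = 470 + j1.927 Ω = 470∠0.2° Ω.

Z = 470 + j1.927 Ω = 470∠0.2° Ω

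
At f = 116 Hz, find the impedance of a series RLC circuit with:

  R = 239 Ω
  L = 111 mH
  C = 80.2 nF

Step 1 — Angular frequency: ω = 2π·f = 2π·116 = 728.8 rad/s.
Step 2 — Component impedances:
  R: Z = R = 239 Ω
  L: Z = jωL = j·728.8·0.111 = 0 + j80.9 Ω
  C: Z = 1/(jωC) = -j/(ω·C) = 0 - j1.711e+04 Ω
Step 3 — Series combination: Z_total = R + L + C = 239 - j1.703e+04 Ω = 1.703e+04∠-89.2° Ω.

Z = 239 - j1.703e+04 Ω = 1.703e+04∠-89.2° Ω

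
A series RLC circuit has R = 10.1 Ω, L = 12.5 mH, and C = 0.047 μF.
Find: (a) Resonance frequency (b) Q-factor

Step 1 — Resonance condition Im(Z)=0 gives ω₀ = 1/√(LC).
Step 2 — ω₀ = 1/√(0.0125·4.7e-08) = 4.126e+04 rad/s.
Step 3 — f₀ = ω₀/(2π) = 6566 Hz.
Step 4 — Series Q: Q = ω₀L/R = 4.126e+04·0.0125/10.1 = 51.06.

(a) f₀ = 6566 Hz  (b) Q = 51.06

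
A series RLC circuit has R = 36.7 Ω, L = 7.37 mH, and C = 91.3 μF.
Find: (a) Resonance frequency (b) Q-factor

Step 1 — Resonance condition Im(Z)=0 gives ω₀ = 1/√(LC).
Step 2 — ω₀ = 1/√(0.00737·9.13e-05) = 1219 rad/s.
Step 3 — f₀ = ω₀/(2π) = 194 Hz.
Step 4 — Series Q: Q = ω₀L/R = 1219·0.00737/36.7 = 0.2448.

(a) f₀ = 194 Hz  (b) Q = 0.2448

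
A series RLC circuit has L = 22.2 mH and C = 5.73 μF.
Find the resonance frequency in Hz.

Step 1 — Resonance condition Im(Z)=0 gives ω₀ = 1/√(LC).
Step 2 — ω₀ = 1/√(0.0222·5.73e-06) = 2804 rad/s.
Step 3 — f₀ = ω₀/(2π) = 446.2 Hz.

f₀ = 446.2 Hz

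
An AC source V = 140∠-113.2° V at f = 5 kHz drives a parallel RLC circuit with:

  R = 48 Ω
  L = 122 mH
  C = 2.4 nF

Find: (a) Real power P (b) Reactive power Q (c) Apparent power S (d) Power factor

Step 1 — Angular frequency: ω = 2π·f = 2π·5000 = 3.142e+04 rad/s.
Step 2 — Component impedances:
  R: Z = R = 48 Ω
  L: Z = jωL = j·3.142e+04·0.122 = 0 + j3833 Ω
  C: Z = 1/(jωC) = -j/(ω·C) = 0 - j1.326e+04 Ω
Step 3 — Parallel combination: 1/Z_total = 1/R + 1/L + 1/C; Z_total = 48 + j0.4274 Ω = 48∠0.5° Ω.
Step 4 — Source phasor: V = 140∠-113.2° V = -55.15 - j128.7 V.
Step 5 — Current: I = V / Z = -1.173 - j2.671 A = 2.917∠-113.7° A.
Step 6 — Complex power: S = V·I* = 408.3 + j3.636 VA.
Step 7 — Real power: P = Re(S) = 408.3 W.
Step 8 — Reactive power: Q = Im(S) = 3.636 VAR.
Step 9 — Apparent power: |S| = 408.3 VA.
Step 10 — Power factor: PF = P/|S| = 1 (lagging).

(a) P = 408.3 W  (b) Q = 3.636 VAR  (c) S = 408.3 VA  (d) PF = 1 (lagging)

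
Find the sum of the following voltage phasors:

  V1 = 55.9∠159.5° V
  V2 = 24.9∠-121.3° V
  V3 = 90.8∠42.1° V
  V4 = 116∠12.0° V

Step 1 — Convert each phasor to rectangular form:
  V1 = 55.9·(cos(159.5°) + j·sin(159.5°)) = -52.36 + j19.58 V
  V2 = 24.9·(cos(-121.3°) + j·sin(-121.3°)) = -12.94 - j21.28 V
  V3 = 90.8·(cos(42.1°) + j·sin(42.1°)) = 67.37 + j60.87 V
  V4 = 116·(cos(12.0°) + j·sin(12.0°)) = 113.5 + j24.12 V
Step 2 — Sum components: V_total = 115.5 + j83.29 V.
Step 3 — Convert to polar: |V_total| = 142.4 V, ∠V_total = 35.8°.

V_total = 142.4∠35.8° V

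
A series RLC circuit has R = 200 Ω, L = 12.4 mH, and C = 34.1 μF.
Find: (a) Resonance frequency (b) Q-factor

Step 1 — Resonance condition Im(Z)=0 gives ω₀ = 1/√(LC).
Step 2 — ω₀ = 1/√(0.0124·3.41e-05) = 1538 rad/s.
Step 3 — f₀ = ω₀/(2π) = 244.8 Hz.
Step 4 — Series Q: Q = ω₀L/R = 1538·0.0124/200 = 0.09535.

(a) f₀ = 244.8 Hz  (b) Q = 0.09535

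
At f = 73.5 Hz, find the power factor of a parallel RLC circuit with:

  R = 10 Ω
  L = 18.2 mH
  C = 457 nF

Step 1 — Angular frequency: ω = 2π·f = 2π·73.5 = 461.8 rad/s.
Step 2 — Component impedances:
  R: Z = R = 10 Ω
  L: Z = jωL = j·461.8·0.0182 = 0 + j8.405 Ω
  C: Z = 1/(jωC) = -j/(ω·C) = 0 - j4738 Ω
Step 3 — Parallel combination: 1/Z_total = 1/R + 1/L + 1/C; Z_total = 4.148 + j4.927 Ω = 6.441∠49.9° Ω.
Step 4 — Power factor: PF = cos(φ) = Re(Z)/|Z| = 4.1485/6.4409 = 0.6441.
Step 5 — Type: Im(Z) = 4.927 ⇒ lagging (phase φ = 49.9°).

PF = 0.6441 (lagging, φ = 49.9°)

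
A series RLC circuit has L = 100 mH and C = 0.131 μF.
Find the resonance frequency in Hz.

Step 1 — Resonance condition Im(Z)=0 gives ω₀ = 1/√(LC).
Step 2 — ω₀ = 1/√(0.1·1.31e-07) = 8737 rad/s.
Step 3 — f₀ = ω₀/(2π) = 1391 Hz.

f₀ = 1391 Hz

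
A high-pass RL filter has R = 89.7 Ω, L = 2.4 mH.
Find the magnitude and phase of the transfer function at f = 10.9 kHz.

Step 1 — Angular frequency: ω = 2π·1.09e+04 = 6.849e+04 rad/s.
Step 2 — Transfer function: H(jω) = jωL/(R + jωL).
Step 3 — Numerator jωL = j·164.4; denominator R + jωL = 89.7 + j164.4.
Step 4 — H = 0.7705 + j0.4205.
Step 5 — Magnitude: |H| = 0.8778 (-1.1 dB); phase: φ = 28.6°.

|H| = 0.8778 (-1.1 dB), φ = 28.6°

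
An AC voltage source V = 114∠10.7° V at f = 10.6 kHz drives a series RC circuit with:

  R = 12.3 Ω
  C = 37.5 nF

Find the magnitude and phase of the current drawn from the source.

Step 1 — Angular frequency: ω = 2π·f = 2π·1.06e+04 = 6.66e+04 rad/s.
Step 2 — Component impedances:
  R: Z = R = 12.3 Ω
  C: Z = 1/(jωC) = -j/(ω·C) = 0 - j400.4 Ω
Step 3 — Series combination: Z_total = R + C = 12.3 - j400.4 Ω = 400.6∠-88.2° Ω.
Step 4 — Source phasor: V = 114∠10.7° V = 112 + j21.17 V.
Step 5 — Ohm's law: I = V / Z_total = (112 + j21.17) / (12.3 - j400.4) = -0.04423 + j0.2811 A.
Step 6 — Convert to polar: |I| = 0.2846 A, ∠I = 98.9°.

I = 0.2846∠98.9° A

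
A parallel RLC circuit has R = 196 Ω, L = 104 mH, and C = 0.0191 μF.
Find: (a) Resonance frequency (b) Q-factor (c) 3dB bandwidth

Step 1 — Resonance: ω₀ = 1/√(LC) = 1/√(0.104·1.91e-08) = 2.244e+04 rad/s.
Step 2 — f₀ = ω₀/(2π) = 3571 Hz.
Step 3 — Parallel Q: Q = R/(ω₀L) = 196/(2.244e+04·0.104) = 0.084.
Step 4 — Bandwidth: Δω = ω₀/Q = 2.671e+05 rad/s; BW = Δω/(2π) = 4.251e+04 Hz.

(a) f₀ = 3571 Hz  (b) Q = 0.084  (c) BW = 4.251e+04 Hz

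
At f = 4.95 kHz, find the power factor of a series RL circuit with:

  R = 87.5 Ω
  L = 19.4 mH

Step 1 — Angular frequency: ω = 2π·f = 2π·4950 = 3.11e+04 rad/s.
Step 2 — Component impedances:
  R: Z = R = 87.5 Ω
  L: Z = jωL = j·3.11e+04·0.0194 = 0 + j603.4 Ω
Step 3 — Series combination: Z_total = R + L = 87.5 + j603.4 Ω = 609.7∠81.7° Ω.
Step 4 — Power factor: PF = cos(φ) = Re(Z)/|Z| = 87.5/609.7 = 0.1435.
Step 5 — Type: Im(Z) = 603.4 ⇒ lagging (phase φ = 81.7°).

PF = 0.1435 (lagging, φ = 81.7°)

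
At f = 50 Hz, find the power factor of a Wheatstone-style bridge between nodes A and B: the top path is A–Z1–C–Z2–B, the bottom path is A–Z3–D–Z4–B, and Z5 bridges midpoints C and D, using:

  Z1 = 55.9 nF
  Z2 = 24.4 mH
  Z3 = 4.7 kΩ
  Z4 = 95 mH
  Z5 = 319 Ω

Step 1 — Angular frequency: ω = 2π·f = 2π·50 = 314.2 rad/s.
Step 2 — Component impedances:
  Z1: Z = 1/(jωC) = -j/(ω·C) = 0 - j5.694e+04 Ω
  Z2: Z = jωL = j·314.2·0.0244 = 0 + j7.665 Ω
  Z3: Z = R = 4700 Ω
  Z4: Z = jωL = j·314.2·0.095 = 0 + j29.85 Ω
  Z5: Z = R = 319 Ω
Step 3 — Bridge requires nodal analysis (the Z5 bridge couples midpoints C and D, so the two paths cannot be reduced to a simple series/parallel combination). Setting node B to ground and injecting 1 A at node A, the 3-node admittance system at A, C, D solves to V_A = Z_AB = 4676 - j357 Ω = 4689∠-4.4° Ω.
Step 4 — Power factor: PF = cos(φ) = Re(Z)/|Z| = 4675.7/4689.3 = 0.9971.
Step 5 — Type: Im(Z) = -357 ⇒ leading (phase φ = -4.4°).

PF = 0.9971 (leading, φ = -4.4°)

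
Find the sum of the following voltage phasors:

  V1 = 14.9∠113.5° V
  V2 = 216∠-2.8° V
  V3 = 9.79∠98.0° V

Step 1 — Convert each phasor to rectangular form:
  V1 = 14.9·(cos(113.5°) + j·sin(113.5°)) = -5.941 + j13.66 V
  V2 = 216·(cos(-2.8°) + j·sin(-2.8°)) = 215.7 - j10.55 V
  V3 = 9.79·(cos(98.0°) + j·sin(98.0°)) = -1.363 + j9.695 V
Step 2 — Sum components: V_total = 208.4 + j12.81 V.
Step 3 — Convert to polar: |V_total| = 208.8 V, ∠V_total = 3.5°.

V_total = 208.8∠3.5° V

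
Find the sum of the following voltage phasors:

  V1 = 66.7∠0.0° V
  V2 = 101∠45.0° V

Step 1 — Convert each phasor to rectangular form:
  V1 = 66.7·(cos(0.0°) + j·sin(0.0°)) = 66.7 V
  V2 = 101·(cos(45.0°) + j·sin(45.0°)) = 71.42 + j71.42 V
Step 2 — Sum components: V_total = 138.1 + j71.42 V.
Step 3 — Convert to polar: |V_total| = 155.5 V, ∠V_total = 27.3°.

V_total = 155.5∠27.3° V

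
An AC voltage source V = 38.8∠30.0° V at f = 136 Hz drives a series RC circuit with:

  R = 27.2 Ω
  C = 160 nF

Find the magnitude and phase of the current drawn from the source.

Step 1 — Angular frequency: ω = 2π·f = 2π·136 = 854.5 rad/s.
Step 2 — Component impedances:
  R: Z = R = 27.2 Ω
  C: Z = 1/(jωC) = -j/(ω·C) = 0 - j7314 Ω
Step 3 — Series combination: Z_total = R + C = 27.2 - j7314 Ω = 7314∠-89.8° Ω.
Step 4 — Source phasor: V = 38.8∠30.0° V = 33.6 + j19.4 V.
Step 5 — Ohm's law: I = V / Z_total = (33.6 + j19.4) / (27.2 - j7314) = -0.002635 + j0.004604 A.
Step 6 — Convert to polar: |I| = 0.005305 A, ∠I = 119.8°.

I = 0.005305∠119.8° A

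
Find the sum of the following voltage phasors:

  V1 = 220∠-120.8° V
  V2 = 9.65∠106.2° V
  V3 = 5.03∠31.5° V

Step 1 — Convert each phasor to rectangular form:
  V1 = 220·(cos(-120.8°) + j·sin(-120.8°)) = -112.6 - j189 V
  V2 = 9.65·(cos(106.2°) + j·sin(106.2°)) = -2.692 + j9.267 V
  V3 = 5.03·(cos(31.5°) + j·sin(31.5°)) = 4.289 + j2.628 V
Step 2 — Sum components: V_total = -111.1 - j177.1 V.
Step 3 — Convert to polar: |V_total| = 209 V, ∠V_total = -122.1°.

V_total = 209∠-122.1° V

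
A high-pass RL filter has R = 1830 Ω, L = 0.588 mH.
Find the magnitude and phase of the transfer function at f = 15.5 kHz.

Step 1 — Angular frequency: ω = 2π·1.55e+04 = 9.739e+04 rad/s.
Step 2 — Transfer function: H(jω) = jωL/(R + jωL).
Step 3 — Numerator jωL = j·57.26; denominator R + jωL = 1830 + j57.26.
Step 4 — H = 0.0009783 + j0.03126.
Step 5 — Magnitude: |H| = 0.03128 (-30.1 dB); phase: φ = 88.2°.

|H| = 0.03128 (-30.1 dB), φ = 88.2°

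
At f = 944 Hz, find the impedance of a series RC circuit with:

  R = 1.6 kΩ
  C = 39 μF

Step 1 — Angular frequency: ω = 2π·f = 2π·944 = 5931 rad/s.
Step 2 — Component impedances:
  R: Z = R = 1600 Ω
  C: Z = 1/(jωC) = -j/(ω·C) = 0 - j4.323 Ω
Step 3 — Series combination: Z_total = R + C = 1600 - j4.323 Ω = 1600∠-0.2° Ω.

Z = 1600 - j4.323 Ω = 1600∠-0.2° Ω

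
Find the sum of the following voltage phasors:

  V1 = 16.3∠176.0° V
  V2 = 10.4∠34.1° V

Step 1 — Convert each phasor to rectangular form:
  V1 = 16.3·(cos(176.0°) + j·sin(176.0°)) = -16.26 + j1.137 V
  V2 = 10.4·(cos(34.1°) + j·sin(34.1°)) = 8.612 + j5.831 V
Step 2 — Sum components: V_total = -7.648 + j6.968 V.
Step 3 — Convert to polar: |V_total| = 10.35 V, ∠V_total = 137.7°.

V_total = 10.35∠137.7° V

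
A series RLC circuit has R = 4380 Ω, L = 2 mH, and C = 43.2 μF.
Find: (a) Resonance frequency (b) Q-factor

Step 1 — Resonance condition Im(Z)=0 gives ω₀ = 1/√(LC).
Step 2 — ω₀ = 1/√(0.002·4.32e-05) = 3402 rad/s.
Step 3 — f₀ = ω₀/(2π) = 541.5 Hz.
Step 4 — Series Q: Q = ω₀L/R = 3402·0.002/4380 = 0.001553.

(a) f₀ = 541.5 Hz  (b) Q = 0.001553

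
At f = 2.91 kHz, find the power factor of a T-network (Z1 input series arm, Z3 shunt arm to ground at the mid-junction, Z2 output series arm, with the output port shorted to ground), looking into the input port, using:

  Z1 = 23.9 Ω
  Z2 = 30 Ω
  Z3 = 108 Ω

Step 1 — Angular frequency: ω = 2π·f = 2π·2910 = 1.828e+04 rad/s.
Step 2 — Component impedances:
  Z1: Z = R = 23.9 Ω
  Z2: Z = R = 30 Ω
  Z3: Z = R = 108 Ω
Step 3 — With the output port shorted to ground, the output series arm Z2 runs from the junction to ground; the shunt arm Z3 also runs from the junction to ground. They appear in parallel: Z3 || Z2 = 23.48 Ω.
Step 4 — Series with input arm Z1: Z_in = Z1 + (Z3 || Z2) = 47.38 Ω = 47.38∠0.0° Ω.
Step 5 — Power factor: PF = cos(φ) = Re(Z)/|Z| = 47.38/47.38 = 1.
Step 6 — Type: Im(Z) = 0 ⇒ unity (phase φ = 0.0°).

PF = 1 (unity, φ = 0.0°)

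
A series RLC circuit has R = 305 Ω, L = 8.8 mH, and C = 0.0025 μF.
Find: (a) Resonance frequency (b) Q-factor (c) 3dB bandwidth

Step 1 — Resonance: ω₀ = 1/√(LC) = 1/√(0.0088·2.5e-09) = 2.132e+05 rad/s.
Step 2 — f₀ = ω₀/(2π) = 3.393e+04 Hz.
Step 3 — Series Q: Q = ω₀L/R = 2.132e+05·0.0088/305 = 6.151.
Step 4 — Bandwidth: Δω = ω₀/Q = 3.466e+04 rad/s; BW = Δω/(2π) = 5516 Hz.

(a) f₀ = 3.393e+04 Hz  (b) Q = 6.151  (c) BW = 5516 Hz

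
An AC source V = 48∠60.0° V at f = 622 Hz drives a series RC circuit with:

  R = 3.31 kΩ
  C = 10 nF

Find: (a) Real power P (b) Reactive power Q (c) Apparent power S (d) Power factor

Step 1 — Angular frequency: ω = 2π·f = 2π·622 = 3908 rad/s.
Step 2 — Component impedances:
  R: Z = R = 3310 Ω
  C: Z = 1/(jωC) = -j/(ω·C) = 0 - j2.559e+04 Ω
Step 3 — Series combination: Z_total = R + C = 3310 - j2.559e+04 Ω = 2.58e+04∠-82.6° Ω.
Step 4 — Source phasor: V = 48∠60.0° V = 24 + j41.57 V.
Step 5 — Current: I = V / Z = -0.001479 + j0.001129 A = 0.00186∠142.6° A.
Step 6 — Complex power: S = V·I* = 0.01146 - j0.08856 VA.
Step 7 — Real power: P = Re(S) = 0.01146 W.
Step 8 — Reactive power: Q = Im(S) = -0.08856 VAR.
Step 9 — Apparent power: |S| = 0.0893 VA.
Step 10 — Power factor: PF = P/|S| = 0.1283 (leading).

(a) P = 0.01146 W  (b) Q = -0.08856 VAR  (c) S = 0.0893 VA  (d) PF = 0.1283 (leading)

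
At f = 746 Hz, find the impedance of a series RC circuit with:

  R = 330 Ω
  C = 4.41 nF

Step 1 — Angular frequency: ω = 2π·f = 2π·746 = 4687 rad/s.
Step 2 — Component impedances:
  R: Z = R = 330 Ω
  C: Z = 1/(jωC) = -j/(ω·C) = 0 - j4.838e+04 Ω
Step 3 — Series combination: Z_total = R + C = 330 - j4.838e+04 Ω = 4.838e+04∠-89.6° Ω.

Z = 330 - j4.838e+04 Ω = 4.838e+04∠-89.6° Ω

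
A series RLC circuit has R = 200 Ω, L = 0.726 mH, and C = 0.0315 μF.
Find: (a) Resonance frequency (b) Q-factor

Step 1 — Resonance condition Im(Z)=0 gives ω₀ = 1/√(LC).
Step 2 — ω₀ = 1/√(0.000726·3.15e-08) = 2.091e+05 rad/s.
Step 3 — f₀ = ω₀/(2π) = 3.328e+04 Hz.
Step 4 — Series Q: Q = ω₀L/R = 2.091e+05·0.000726/200 = 0.7591.

(a) f₀ = 3.328e+04 Hz  (b) Q = 0.7591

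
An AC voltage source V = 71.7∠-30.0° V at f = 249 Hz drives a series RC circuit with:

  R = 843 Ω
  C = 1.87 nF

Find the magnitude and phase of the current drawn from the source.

Step 1 — Angular frequency: ω = 2π·f = 2π·249 = 1565 rad/s.
Step 2 — Component impedances:
  R: Z = R = 843 Ω
  C: Z = 1/(jωC) = -j/(ω·C) = 0 - j3.418e+05 Ω
Step 3 — Series combination: Z_total = R + C = 843 - j3.418e+05 Ω = 3.418e+05∠-89.9° Ω.
Step 4 — Source phasor: V = 71.7∠-30.0° V = 62.09 - j35.85 V.
Step 5 — Ohm's law: I = V / Z_total = (62.09 - j35.85) / (843 - j3.418e+05) = 0.0001053 + j0.0001814 A.
Step 6 — Convert to polar: |I| = 0.0002098 A, ∠I = 59.9°.

I = 0.0002098∠59.9° A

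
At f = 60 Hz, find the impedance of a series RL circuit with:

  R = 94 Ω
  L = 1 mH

Step 1 — Angular frequency: ω = 2π·f = 2π·60 = 377 rad/s.
Step 2 — Component impedances:
  R: Z = R = 94 Ω
  L: Z = jωL = j·377·0.001 = 0 + j0.377 Ω
Step 3 — Series combination: Z_total = R + L = 94 + j0.377 Ω = 94∠0.2° Ω.

Z = 94 + j0.377 Ω = 94∠0.2° Ω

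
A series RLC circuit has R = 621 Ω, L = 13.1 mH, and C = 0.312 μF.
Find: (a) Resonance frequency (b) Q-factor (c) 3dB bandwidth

Step 1 — Resonance condition Im(Z)=0 gives ω₀ = 1/√(LC).
Step 2 — ω₀ = 1/√(0.0131·3.12e-07) = 1.564e+04 rad/s.
Step 3 — f₀ = ω₀/(2π) = 2489 Hz.
Step 4 — Series Q: Q = ω₀L/R = 1.564e+04·0.0131/621 = 0.33.
Step 5 — 3dB bandwidth: Δω = ω₀/Q = 4.74e+04 rad/s; BW = Δω/(2π) = 7545 Hz.

(a) f₀ = 2489 Hz  (b) Q = 0.33  (c) BW = 7545 Hz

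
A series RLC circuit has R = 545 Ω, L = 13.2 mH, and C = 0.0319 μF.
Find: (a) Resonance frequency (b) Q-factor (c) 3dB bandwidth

Step 1 — Resonance: ω₀ = 1/√(LC) = 1/√(0.0132·3.19e-08) = 4.873e+04 rad/s.
Step 2 — f₀ = ω₀/(2π) = 7756 Hz.
Step 3 — Series Q: Q = ω₀L/R = 4.873e+04·0.0132/545 = 1.18.
Step 4 — Bandwidth: Δω = ω₀/Q = 4.129e+04 rad/s; BW = Δω/(2π) = 6571 Hz.

(a) f₀ = 7756 Hz  (b) Q = 1.18  (c) BW = 6571 Hz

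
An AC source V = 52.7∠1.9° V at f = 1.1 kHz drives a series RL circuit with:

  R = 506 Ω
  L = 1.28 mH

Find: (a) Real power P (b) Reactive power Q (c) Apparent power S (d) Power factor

Step 1 — Angular frequency: ω = 2π·f = 2π·1100 = 6912 rad/s.
Step 2 — Component impedances:
  R: Z = R = 506 Ω
  L: Z = jωL = j·6912·0.00128 = 0 + j8.847 Ω
Step 3 — Series combination: Z_total = R + L = 506 + j8.847 Ω = 506.1∠1.0° Ω.
Step 4 — Source phasor: V = 52.7∠1.9° V = 52.67 + j1.747 V.
Step 5 — Current: I = V / Z = 0.1041 + j0.001633 A = 0.1041∠0.9° A.
Step 6 — Complex power: S = V·I* = 5.487 + j0.09593 VA.
Step 7 — Real power: P = Re(S) = 5.487 W.
Step 8 — Reactive power: Q = Im(S) = 0.09593 VAR.
Step 9 — Apparent power: |S| = 5.488 VA.
Step 10 — Power factor: PF = P/|S| = 0.9998 (lagging).

(a) P = 5.487 W  (b) Q = 0.09593 VAR  (c) S = 5.488 VA  (d) PF = 0.9998 (lagging)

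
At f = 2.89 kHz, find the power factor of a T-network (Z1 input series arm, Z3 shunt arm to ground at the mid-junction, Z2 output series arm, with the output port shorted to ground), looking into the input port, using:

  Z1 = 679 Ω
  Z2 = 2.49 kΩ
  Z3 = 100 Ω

Step 1 — Angular frequency: ω = 2π·f = 2π·2890 = 1.816e+04 rad/s.
Step 2 — Component impedances:
  Z1: Z = R = 679 Ω
  Z2: Z = R = 2490 Ω
  Z3: Z = R = 100 Ω
Step 3 — With the output port shorted to ground, the output series arm Z2 runs from the junction to ground; the shunt arm Z3 also runs from the junction to ground. They appear in parallel: Z3 || Z2 = 96.14 Ω.
Step 4 — Series with input arm Z1: Z_in = Z1 + (Z3 || Z2) = 775.1 Ω = 775.1∠0.0° Ω.
Step 5 — Power factor: PF = cos(φ) = Re(Z)/|Z| = 775.1/775.1 = 1.
Step 6 — Type: Im(Z) = 0 ⇒ unity (phase φ = 0.0°).

PF = 1 (unity, φ = 0.0°)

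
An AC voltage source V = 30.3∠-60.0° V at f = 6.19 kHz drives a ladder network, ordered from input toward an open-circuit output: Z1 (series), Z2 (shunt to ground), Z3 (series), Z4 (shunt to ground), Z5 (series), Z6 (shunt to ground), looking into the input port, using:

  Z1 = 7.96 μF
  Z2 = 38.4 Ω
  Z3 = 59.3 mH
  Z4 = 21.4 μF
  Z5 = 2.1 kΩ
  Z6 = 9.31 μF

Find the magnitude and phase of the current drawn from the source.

Step 1 — Angular frequency: ω = 2π·f = 2π·6190 = 3.889e+04 rad/s.
Step 2 — Component impedances:
  Z1: Z = 1/(jωC) = -j/(ω·C) = 0 - j3.23 Ω
  Z2: Z = R = 38.4 Ω
  Z3: Z = jωL = j·3.889e+04·0.0593 = 0 + j2306 Ω
  Z4: Z = 1/(jωC) = -j/(ω·C) = 0 - j1.201 Ω
  Z5: Z = R = 2100 Ω
  Z6: Z = 1/(jωC) = -j/(ω·C) = 0 - j2.762 Ω
Step 3 — Ladder network (open output): work backward from the far end, alternating series and parallel combinations. Z_in = 38.39 - j2.591 Ω = 38.48∠-3.9° Ω.
Step 4 — Source phasor: V = 30.3∠-60.0° V = 15.15 - j26.24 V.
Step 5 — Ohm's law: I = V / Z_total = (15.15 - j26.24) / (38.39 - j2.591) = 0.4388 - j0.6539 A.
Step 6 — Convert to polar: |I| = 0.7875 A, ∠I = -56.1°.

I = 0.7875∠-56.1° A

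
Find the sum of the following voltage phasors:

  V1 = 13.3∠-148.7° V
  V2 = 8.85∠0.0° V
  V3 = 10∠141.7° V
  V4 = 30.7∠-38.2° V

Step 1 — Convert each phasor to rectangular form:
  V1 = 13.3·(cos(-148.7°) + j·sin(-148.7°)) = -11.36 - j6.91 V
  V2 = 8.85·(cos(0.0°) + j·sin(0.0°)) = 8.85 V
  V3 = 10·(cos(141.7°) + j·sin(141.7°)) = -7.848 + j6.198 V
  V4 = 30.7·(cos(-38.2°) + j·sin(-38.2°)) = 24.13 - j18.99 V
Step 2 — Sum components: V_total = 13.76 - j19.7 V.
Step 3 — Convert to polar: |V_total| = 24.03 V, ∠V_total = -55.1°.

V_total = 24.03∠-55.1° V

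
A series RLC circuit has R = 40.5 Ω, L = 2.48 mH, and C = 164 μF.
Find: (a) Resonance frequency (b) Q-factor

Step 1 — Resonance condition Im(Z)=0 gives ω₀ = 1/√(LC).
Step 2 — ω₀ = 1/√(0.00248·0.000164) = 1568 rad/s.
Step 3 — f₀ = ω₀/(2π) = 249.6 Hz.
Step 4 — Series Q: Q = ω₀L/R = 1568·0.00248/40.5 = 0.09602.

(a) f₀ = 249.6 Hz  (b) Q = 0.09602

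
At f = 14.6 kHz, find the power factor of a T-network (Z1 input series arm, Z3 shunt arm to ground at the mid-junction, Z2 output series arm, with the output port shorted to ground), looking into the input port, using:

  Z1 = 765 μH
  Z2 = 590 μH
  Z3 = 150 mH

Step 1 — Angular frequency: ω = 2π·f = 2π·1.46e+04 = 9.173e+04 rad/s.
Step 2 — Component impedances:
  Z1: Z = jωL = j·9.173e+04·0.000765 = 0 + j70.18 Ω
  Z2: Z = jωL = j·9.173e+04·0.00059 = 0 + j54.12 Ω
  Z3: Z = jωL = j·9.173e+04·0.15 = 0 + j1.376e+04 Ω
Step 3 — With the output port shorted to ground, the output series arm Z2 runs from the junction to ground; the shunt arm Z3 also runs from the junction to ground. They appear in parallel: Z3 || Z2 = 0 + j53.91 Ω.
Step 4 — Series with input arm Z1: Z_in = Z1 + (Z3 || Z2) = 0 + j124.1 Ω = 124.1∠90.0° Ω.
Step 5 — Power factor: PF = cos(φ) = Re(Z)/|Z| = 0/124.1 = 0.
Step 6 — Type: Im(Z) = 124.1 ⇒ lagging (phase φ = 90.0°).

PF = 0 (lagging, φ = 90.0°)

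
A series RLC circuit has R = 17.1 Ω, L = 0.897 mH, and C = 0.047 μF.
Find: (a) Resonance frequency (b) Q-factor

Step 1 — Resonance condition Im(Z)=0 gives ω₀ = 1/√(LC).
Step 2 — ω₀ = 1/√(0.000897·4.7e-08) = 1.54e+05 rad/s.
Step 3 — f₀ = ω₀/(2π) = 2.451e+04 Hz.
Step 4 — Series Q: Q = ω₀L/R = 1.54e+05·0.000897/17.1 = 8.079.

(a) f₀ = 2.451e+04 Hz  (b) Q = 8.079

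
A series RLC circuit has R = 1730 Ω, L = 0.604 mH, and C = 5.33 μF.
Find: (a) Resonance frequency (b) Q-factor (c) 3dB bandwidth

Step 1 — Resonance condition Im(Z)=0 gives ω₀ = 1/√(LC).
Step 2 — ω₀ = 1/√(0.000604·5.33e-06) = 1.762e+04 rad/s.
Step 3 — f₀ = ω₀/(2π) = 2805 Hz.
Step 4 — Series Q: Q = ω₀L/R = 1.762e+04·0.000604/1730 = 0.006153.
Step 5 — 3dB bandwidth: Δω = ω₀/Q = 2.864e+06 rad/s; BW = Δω/(2π) = 4.559e+05 Hz.

(a) f₀ = 2805 Hz  (b) Q = 0.006153  (c) BW = 4.559e+05 Hz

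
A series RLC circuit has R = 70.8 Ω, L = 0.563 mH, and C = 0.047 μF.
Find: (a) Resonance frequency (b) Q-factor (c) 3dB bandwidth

Step 1 — Resonance: ω₀ = 1/√(LC) = 1/√(0.000563·4.7e-08) = 1.944e+05 rad/s.
Step 2 — f₀ = ω₀/(2π) = 3.094e+04 Hz.
Step 3 — Series Q: Q = ω₀L/R = 1.944e+05·0.000563/70.8 = 1.546.
Step 4 — Bandwidth: Δω = ω₀/Q = 1.258e+05 rad/s; BW = Δω/(2π) = 2.001e+04 Hz.

(a) f₀ = 3.094e+04 Hz  (b) Q = 1.546  (c) BW = 2.001e+04 Hz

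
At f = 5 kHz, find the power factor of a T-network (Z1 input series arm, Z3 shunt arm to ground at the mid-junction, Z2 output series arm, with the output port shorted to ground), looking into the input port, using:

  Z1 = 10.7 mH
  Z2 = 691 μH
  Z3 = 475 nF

Step 1 — Angular frequency: ω = 2π·f = 2π·5000 = 3.142e+04 rad/s.
Step 2 — Component impedances:
  Z1: Z = jωL = j·3.142e+04·0.0107 = 0 + j336.2 Ω
  Z2: Z = jωL = j·3.142e+04·0.000691 = 0 + j21.71 Ω
  Z3: Z = 1/(jωC) = -j/(ω·C) = 0 - j67.01 Ω
Step 3 — With the output port shorted to ground, the output series arm Z2 runs from the junction to ground; the shunt arm Z3 also runs from the junction to ground. They appear in parallel: Z3 || Z2 = 0 + j32.11 Ω.
Step 4 — Series with input arm Z1: Z_in = Z1 + (Z3 || Z2) = 0 + j368.3 Ω = 368.3∠90.0° Ω.
Step 5 — Power factor: PF = cos(φ) = Re(Z)/|Z| = 0/368.3 = 0.
Step 6 — Type: Im(Z) = 368.3 ⇒ lagging (phase φ = 90.0°).

PF = 0 (lagging, φ = 90.0°)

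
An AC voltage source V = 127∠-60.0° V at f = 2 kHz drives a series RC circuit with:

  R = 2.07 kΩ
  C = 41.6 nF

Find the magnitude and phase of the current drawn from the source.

Step 1 — Angular frequency: ω = 2π·f = 2π·2000 = 1.257e+04 rad/s.
Step 2 — Component impedances:
  R: Z = R = 2070 Ω
  C: Z = 1/(jωC) = -j/(ω·C) = 0 - j1913 Ω
Step 3 — Series combination: Z_total = R + C = 2070 - j1913 Ω = 2819∠-42.7° Ω.
Step 4 — Source phasor: V = 127∠-60.0° V = 63.5 - j110 V.
Step 5 — Ohm's law: I = V / Z_total = (63.5 - j110) / (2070 - j1913) = 0.04303 - j0.01337 A.
Step 6 — Convert to polar: |I| = 0.04506 A, ∠I = -17.3°.

I = 0.04506∠-17.3° A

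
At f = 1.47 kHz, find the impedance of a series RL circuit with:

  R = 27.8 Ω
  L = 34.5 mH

Step 1 — Angular frequency: ω = 2π·f = 2π·1470 = 9236 rad/s.
Step 2 — Component impedances:
  R: Z = R = 27.8 Ω
  L: Z = jωL = j·9236·0.0345 = 0 + j318.7 Ω
Step 3 — Series combination: Z_total = R + L = 27.8 + j318.7 Ω = 319.9∠85.0° Ω.

Z = 27.8 + j318.7 Ω = 319.9∠85.0° Ω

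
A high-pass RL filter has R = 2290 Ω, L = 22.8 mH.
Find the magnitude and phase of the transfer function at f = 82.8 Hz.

Step 1 — Angular frequency: ω = 2π·82.8 = 520.2 rad/s.
Step 2 — Transfer function: H(jω) = jωL/(R + jωL).
Step 3 — Numerator jωL = j·11.86; denominator R + jωL = 2290 + j11.86.
Step 4 — H = 2.683e-05 + j0.00518.
Step 5 — Magnitude: |H| = 0.00518 (-45.7 dB); phase: φ = 89.7°.

|H| = 0.00518 (-45.7 dB), φ = 89.7°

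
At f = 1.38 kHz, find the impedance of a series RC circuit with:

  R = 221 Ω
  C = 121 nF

Step 1 — Angular frequency: ω = 2π·f = 2π·1380 = 8671 rad/s.
Step 2 — Component impedances:
  R: Z = R = 221 Ω
  C: Z = 1/(jωC) = -j/(ω·C) = 0 - j953.1 Ω
Step 3 — Series combination: Z_total = R + C = 221 - j953.1 Ω = 978.4∠-76.9° Ω.

Z = 221 - j953.1 Ω = 978.4∠-76.9° Ω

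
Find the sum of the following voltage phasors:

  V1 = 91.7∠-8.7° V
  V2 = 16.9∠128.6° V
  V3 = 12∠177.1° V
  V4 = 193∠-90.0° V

Step 1 — Convert each phasor to rectangular form:
  V1 = 91.7·(cos(-8.7°) + j·sin(-8.7°)) = 90.64 - j13.87 V
  V2 = 16.9·(cos(128.6°) + j·sin(128.6°)) = -10.54 + j13.21 V
  V3 = 12·(cos(177.1°) + j·sin(177.1°)) = -11.98 + j0.6071 V
  V4 = 193·(cos(-90.0°) + j·sin(-90.0°)) = 0 - j193 V
Step 2 — Sum components: V_total = 68.12 - j193.1 V.
Step 3 — Convert to polar: |V_total| = 204.7 V, ∠V_total = -70.6°.

V_total = 204.7∠-70.6° V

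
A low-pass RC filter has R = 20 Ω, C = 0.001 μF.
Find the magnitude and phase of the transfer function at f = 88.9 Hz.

Step 1 — Angular frequency: ω = 2π·88.9 = 558.6 rad/s.
Step 2 — Transfer function: H(jω) = 1/(1 + jωRC).
Step 3 — Denominator: 1 + jωRC = 1 + j·558.6·20·1e-09 = 1 + j1.117e-05.
Step 4 — H = 1 - j1.117e-05.
Step 5 — Magnitude: |H| = 1 (-0.0 dB); phase: φ = -0.0°.

|H| = 1 (-0.0 dB), φ = -0.0°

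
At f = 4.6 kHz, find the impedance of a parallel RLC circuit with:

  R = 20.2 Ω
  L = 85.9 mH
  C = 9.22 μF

Step 1 — Angular frequency: ω = 2π·f = 2π·4600 = 2.89e+04 rad/s.
Step 2 — Component impedances:
  R: Z = R = 20.2 Ω
  L: Z = jωL = j·2.89e+04·0.0859 = 0 + j2483 Ω
  C: Z = 1/(jωC) = -j/(ω·C) = 0 - j3.753 Ω
Step 3 — Parallel combination: 1/Z_total = 1/R + 1/L + 1/C; Z_total = 0.6758 - j3.633 Ω = 3.695∠-79.5° Ω.

Z = 0.6758 - j3.633 Ω = 3.695∠-79.5° Ω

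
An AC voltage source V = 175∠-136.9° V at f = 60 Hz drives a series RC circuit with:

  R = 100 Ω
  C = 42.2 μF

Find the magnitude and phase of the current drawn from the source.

Step 1 — Angular frequency: ω = 2π·f = 2π·60 = 377 rad/s.
Step 2 — Component impedances:
  R: Z = R = 100 Ω
  C: Z = 1/(jωC) = -j/(ω·C) = 0 - j62.86 Ω
Step 3 — Series combination: Z_total = R + C = 100 - j62.86 Ω = 118.1∠-32.2° Ω.
Step 4 — Source phasor: V = 175∠-136.9° V = -127.8 - j119.6 V.
Step 5 — Ohm's law: I = V / Z_total = (-127.8 - j119.6) / (100 - j62.86) = -0.3772 - j1.433 A.
Step 6 — Convert to polar: |I| = 1.482 A, ∠I = -104.7°.

I = 1.482∠-104.7° A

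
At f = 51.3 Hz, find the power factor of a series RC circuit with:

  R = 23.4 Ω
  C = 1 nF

Step 1 — Angular frequency: ω = 2π·f = 2π·51.3 = 322.3 rad/s.
Step 2 — Component impedances:
  R: Z = R = 23.4 Ω
  C: Z = 1/(jωC) = -j/(ω·C) = 0 - j3.102e+06 Ω
Step 3 — Series combination: Z_total = R + C = 23.4 - j3.102e+06 Ω = 3.102e+06∠-90.0° Ω.
Step 4 — Power factor: PF = cos(φ) = Re(Z)/|Z| = 23.4/3.10244e+06 = 7.542e-06.
Step 5 — Type: Im(Z) = -3.102e+06 ⇒ leading (phase φ = -90.0°).

PF = 7.542e-06 (leading, φ = -90.0°)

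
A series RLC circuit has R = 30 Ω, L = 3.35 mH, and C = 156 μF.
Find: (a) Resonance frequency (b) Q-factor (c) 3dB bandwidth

Step 1 — Resonance condition Im(Z)=0 gives ω₀ = 1/√(LC).
Step 2 — ω₀ = 1/√(0.00335·0.000156) = 1383 rad/s.
Step 3 — f₀ = ω₀/(2π) = 220.2 Hz.
Step 4 — Series Q: Q = ω₀L/R = 1383·0.00335/30 = 0.1545.
Step 5 — 3dB bandwidth: Δω = ω₀/Q = 8955 rad/s; BW = Δω/(2π) = 1425 Hz.

(a) f₀ = 220.2 Hz  (b) Q = 0.1545  (c) BW = 1425 Hz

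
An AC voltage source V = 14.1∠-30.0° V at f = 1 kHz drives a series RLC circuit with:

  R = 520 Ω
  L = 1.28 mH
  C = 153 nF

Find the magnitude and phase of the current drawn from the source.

Step 1 — Angular frequency: ω = 2π·f = 2π·1000 = 6283 rad/s.
Step 2 — Component impedances:
  R: Z = R = 520 Ω
  L: Z = jωL = j·6283·0.00128 = 0 + j8.042 Ω
  C: Z = 1/(jωC) = -j/(ω·C) = 0 - j1040 Ω
Step 3 — Series combination: Z_total = R + L + C = 520 - j1032 Ω = 1156∠-63.3° Ω.
Step 4 — Source phasor: V = 14.1∠-30.0° V = 12.21 - j7.05 V.
Step 5 — Ohm's law: I = V / Z_total = (12.21 - j7.05) / (520 - j1032) = 0.0102 + j0.006691 A.
Step 6 — Convert to polar: |I| = 0.0122 A, ∠I = 33.3°.

I = 0.0122∠33.3° A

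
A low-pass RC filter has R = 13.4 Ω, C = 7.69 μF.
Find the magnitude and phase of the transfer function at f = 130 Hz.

Step 1 — Angular frequency: ω = 2π·130 = 816.8 rad/s.
Step 2 — Transfer function: H(jω) = 1/(1 + jωRC).
Step 3 — Denominator: 1 + jωRC = 1 + j·816.8·13.4·7.69e-06 = 1 + j0.08417.
Step 4 — H = 0.993 - j0.08358.
Step 5 — Magnitude: |H| = 0.9965 (-0.0 dB); phase: φ = -4.8°.

|H| = 0.9965 (-0.0 dB), φ = -4.8°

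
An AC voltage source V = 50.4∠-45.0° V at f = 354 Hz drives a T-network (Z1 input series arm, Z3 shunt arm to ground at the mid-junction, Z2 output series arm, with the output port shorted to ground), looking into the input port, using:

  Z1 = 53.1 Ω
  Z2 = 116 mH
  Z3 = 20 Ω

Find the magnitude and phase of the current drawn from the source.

Step 1 — Angular frequency: ω = 2π·f = 2π·354 = 2224 rad/s.
Step 2 — Component impedances:
  Z1: Z = R = 53.1 Ω
  Z2: Z = jωL = j·2224·0.116 = 0 + j258 Ω
  Z3: Z = R = 20 Ω
Step 3 — With the output port shorted to ground, the output series arm Z2 runs from the junction to ground; the shunt arm Z3 also runs from the junction to ground. They appear in parallel: Z3 || Z2 = 19.88 + j1.541 Ω.
Step 4 — Series with input arm Z1: Z_in = Z1 + (Z3 || Z2) = 72.98 + j1.541 Ω = 73∠1.2° Ω.
Step 5 — Source phasor: V = 50.4∠-45.0° V = 35.64 - j35.64 V.
Step 6 — Ohm's law: I = V / Z_total = (35.64 - j35.64) / (72.98 + j1.541) = 0.4778 - j0.4984 A.
Step 7 — Convert to polar: |I| = 0.6904 A, ∠I = -46.2°.

I = 0.6904∠-46.2° A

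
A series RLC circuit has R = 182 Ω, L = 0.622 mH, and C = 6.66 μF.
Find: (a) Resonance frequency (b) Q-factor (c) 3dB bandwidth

Step 1 — Resonance: ω₀ = 1/√(LC) = 1/√(0.000622·6.66e-06) = 1.554e+04 rad/s.
Step 2 — f₀ = ω₀/(2π) = 2473 Hz.
Step 3 — Series Q: Q = ω₀L/R = 1.554e+04·0.000622/182 = 0.0531.
Step 4 — Bandwidth: Δω = ω₀/Q = 2.926e+05 rad/s; BW = Δω/(2π) = 4.657e+04 Hz.

(a) f₀ = 2473 Hz  (b) Q = 0.0531  (c) BW = 4.657e+04 Hz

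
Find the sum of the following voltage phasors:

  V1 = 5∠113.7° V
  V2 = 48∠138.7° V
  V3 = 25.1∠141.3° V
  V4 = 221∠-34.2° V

Step 1 — Convert each phasor to rectangular form:
  V1 = 5·(cos(113.7°) + j·sin(113.7°)) = -2.01 + j4.578 V
  V2 = 48·(cos(138.7°) + j·sin(138.7°)) = -36.06 + j31.68 V
  V3 = 25.1·(cos(141.3°) + j·sin(141.3°)) = -19.59 + j15.69 V
  V4 = 221·(cos(-34.2°) + j·sin(-34.2°)) = 182.8 - j124.2 V
Step 2 — Sum components: V_total = 125.1 - j72.27 V.
Step 3 — Convert to polar: |V_total| = 144.5 V, ∠V_total = -30.0°.

V_total = 144.5∠-30.0° V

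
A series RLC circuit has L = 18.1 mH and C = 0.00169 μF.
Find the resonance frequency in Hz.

Step 1 — Resonance condition Im(Z)=0 gives ω₀ = 1/√(LC).
Step 2 — ω₀ = 1/√(0.0181·1.69e-09) = 1.808e+05 rad/s.
Step 3 — f₀ = ω₀/(2π) = 2.878e+04 Hz.

f₀ = 2.878e+04 Hz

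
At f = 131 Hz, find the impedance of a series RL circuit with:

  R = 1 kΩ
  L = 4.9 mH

Step 1 — Angular frequency: ω = 2π·f = 2π·131 = 823.1 rad/s.
Step 2 — Component impedances:
  R: Z = R = 1000 Ω
  L: Z = jωL = j·823.1·0.0049 = 0 + j4.033 Ω
Step 3 — Series combination: Z_total = R + L = 1000 + j4.033 Ω = 1000∠0.2° Ω.

Z = 1000 + j4.033 Ω = 1000∠0.2° Ω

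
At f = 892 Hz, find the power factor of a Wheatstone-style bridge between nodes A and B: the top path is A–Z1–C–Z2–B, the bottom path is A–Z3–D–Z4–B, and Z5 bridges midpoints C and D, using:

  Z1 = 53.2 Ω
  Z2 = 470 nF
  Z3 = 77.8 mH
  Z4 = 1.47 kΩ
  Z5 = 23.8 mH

Step 1 — Angular frequency: ω = 2π·f = 2π·892 = 5605 rad/s.
Step 2 — Component impedances:
  Z1: Z = R = 53.2 Ω
  Z2: Z = 1/(jωC) = -j/(ω·C) = 0 - j379.6 Ω
  Z3: Z = jωL = j·5605·0.0778 = 0 + j436 Ω
  Z4: Z = R = 1470 Ω
  Z5: Z = jωL = j·5605·0.0238 = 0 + j133.4 Ω
Step 3 — Bridge requires nodal analysis (the Z5 bridge couples midpoints C and D, so the two paths cannot be reduced to a simple series/parallel combination). Setting node B to ground and injecting 1 A at node A, the 3-node admittance system at A, C, D solves to V_A = Z_AB = 145.4 - j350.9 Ω = 379.8∠-67.5° Ω.
Step 4 — Power factor: PF = cos(φ) = Re(Z)/|Z| = 145.4/379.8 = 0.3828.
Step 5 — Type: Im(Z) = -350.9 ⇒ leading (phase φ = -67.5°).

PF = 0.3828 (leading, φ = -67.5°)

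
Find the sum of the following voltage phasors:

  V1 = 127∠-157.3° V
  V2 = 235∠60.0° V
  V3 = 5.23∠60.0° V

Step 1 — Convert each phasor to rectangular form:
  V1 = 127·(cos(-157.3°) + j·sin(-157.3°)) = -117.2 - j49.01 V
  V2 = 235·(cos(60.0°) + j·sin(60.0°)) = 117.5 + j203.5 V
  V3 = 5.23·(cos(60.0°) + j·sin(60.0°)) = 2.615 + j4.529 V
Step 2 — Sum components: V_total = 2.953 + j159 V.
Step 3 — Convert to polar: |V_total| = 159.1 V, ∠V_total = 88.9°.

V_total = 159.1∠88.9° V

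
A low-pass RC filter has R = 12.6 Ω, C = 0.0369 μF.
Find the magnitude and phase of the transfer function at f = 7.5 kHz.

Step 1 — Angular frequency: ω = 2π·7500 = 4.712e+04 rad/s.
Step 2 — Transfer function: H(jω) = 1/(1 + jωRC).
Step 3 — Denominator: 1 + jωRC = 1 + j·4.712e+04·12.6·3.69e-08 = 1 + j0.02191.
Step 4 — H = 0.9995 - j0.0219.
Step 5 — Magnitude: |H| = 0.9998 (-0.0 dB); phase: φ = -1.3°.

|H| = 0.9998 (-0.0 dB), φ = -1.3°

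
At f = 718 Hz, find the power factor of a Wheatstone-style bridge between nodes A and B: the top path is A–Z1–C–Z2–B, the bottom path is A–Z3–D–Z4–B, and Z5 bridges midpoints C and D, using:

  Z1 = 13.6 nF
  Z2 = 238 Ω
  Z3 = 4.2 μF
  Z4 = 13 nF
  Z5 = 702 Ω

Step 1 — Angular frequency: ω = 2π·f = 2π·718 = 4511 rad/s.
Step 2 — Component impedances:
  Z1: Z = 1/(jωC) = -j/(ω·C) = 0 - j1.63e+04 Ω
  Z2: Z = R = 238 Ω
  Z3: Z = 1/(jωC) = -j/(ω·C) = 0 - j52.78 Ω
  Z4: Z = 1/(jωC) = -j/(ω·C) = 0 - j1.705e+04 Ω
  Z5: Z = R = 702 Ω
Step 3 — Bridge requires nodal analysis (the Z5 bridge couples midpoints C and D, so the two paths cannot be reduced to a simple series/parallel combination). Setting node B to ground and injecting 1 A at node A, the 3-node admittance system at A, C, D solves to V_A = Z_AB = 928.1 - j133.4 Ω = 937.6∠-8.2° Ω.
Step 4 — Power factor: PF = cos(φ) = Re(Z)/|Z| = 928.1/937.65 = 0.9898.
Step 5 — Type: Im(Z) = -133.4 ⇒ leading (phase φ = -8.2°).

PF = 0.9898 (leading, φ = -8.2°)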